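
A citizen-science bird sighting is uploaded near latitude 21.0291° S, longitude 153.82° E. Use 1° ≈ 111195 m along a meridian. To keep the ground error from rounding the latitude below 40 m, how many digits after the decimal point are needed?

One degree of latitude covers 111195 m.
N decimal places → at most half a unit in the last place, 0.5 × 10⁻ᴺ° = 111195/2 × 10⁻ᴺ m.
Setting 55597.5 × 10⁻ᴺ ≤ 40 gives 10ᴺ ≥ 1390, i.e. N ≥ 3.14.
At 3 places the error can reach 55.6 m, but 4 places keeps it to 5.56 m.

4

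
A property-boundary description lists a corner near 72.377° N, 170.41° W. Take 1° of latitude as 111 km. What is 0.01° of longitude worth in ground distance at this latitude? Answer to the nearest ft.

One degree of longitude here spans 111000 × cos 72.377° = 111000 × 0.3028 ≈ 33605.5 m; 0.01° of that is 336.055 m.
Converting: 336.055 m × 3.2808 ft/m ≈ 1102.5 ft.

1103 ft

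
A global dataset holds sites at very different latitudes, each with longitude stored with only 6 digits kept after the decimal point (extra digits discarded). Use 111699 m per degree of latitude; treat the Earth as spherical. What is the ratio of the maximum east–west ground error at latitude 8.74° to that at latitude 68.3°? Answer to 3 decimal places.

2.673

Truncating at 6 decimal places can drop up to a full unit in the last place, so the longitude may be off by as much as 1e-06°.
At 8.74°: 1e-06° × 111699 × cos 8.74° = 1e-06 × 111699 × 0.9884 ≈ 0.1104 m.
At 68.3°: 1e-06° × 111699 × cos 68.3° = 1e-06 × 111699 × 0.3697 ≈ 0.0413 m.
Ratio: 0.1104 / 0.0413 = cos 8.74° / cos 68.3° ≈ 2.6731.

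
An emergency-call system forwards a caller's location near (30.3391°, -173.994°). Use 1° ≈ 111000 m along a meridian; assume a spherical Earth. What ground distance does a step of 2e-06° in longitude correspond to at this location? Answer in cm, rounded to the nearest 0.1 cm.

19.2 cm

At 30.3391° a degree of longitude is 111000 × cos 30.3391° ≈ 95798.7 m, so 2e-06° corresponds to 0.191597 m.
That is 0.191597 m = 19.16 cm.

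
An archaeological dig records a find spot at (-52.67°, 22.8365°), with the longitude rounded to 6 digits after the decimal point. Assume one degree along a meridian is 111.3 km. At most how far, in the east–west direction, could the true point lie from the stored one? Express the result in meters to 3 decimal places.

Rounding to 6 decimal places leaves the longitude within ±5e-07° of the true value.
Parallels shrink by cos φ, so at 52.67° a degree of longitude is 111300 × 0.6064 ≈ 67492.9 m.
Maximum E–W displacement: 5e-07 × 67492.9 = 0.0337464 m.

0.034 meters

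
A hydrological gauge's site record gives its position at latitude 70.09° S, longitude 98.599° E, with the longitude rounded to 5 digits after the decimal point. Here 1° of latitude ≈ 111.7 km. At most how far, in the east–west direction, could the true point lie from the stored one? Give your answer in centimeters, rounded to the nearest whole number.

Rounding to 5 decimal places leaves the longitude within ±5e-06° of the true value.
One degree of longitude at 70.09° is 111700 × cos 70.09° ≈ 111700 × 0.3405 = 38038.7 m.
So at most 5e-06° × 38038.7 ≈ 0.190194 m east–west.
That is 0.190194 m = 19.019 cm.

19 centimeters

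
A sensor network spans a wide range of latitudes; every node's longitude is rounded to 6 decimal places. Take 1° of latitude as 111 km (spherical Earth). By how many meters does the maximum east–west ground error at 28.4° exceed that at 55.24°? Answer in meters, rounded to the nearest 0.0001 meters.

0.0172 meters

Rounding to 6 decimal places leaves the longitude within ±5e-07° of the true value.
At 28.4°: 5e-07° × 111000 × cos 28.4° = 5e-07 × 111000 × 0.8796 ≈ 0.04882 m.
At 55.24°: 5e-07° × 111000 × cos 55.24° = 5e-07 × 111000 × 0.5701 ≈ 0.031643 m.
Difference: 0.04882 − 0.031643 = 0.017178 m.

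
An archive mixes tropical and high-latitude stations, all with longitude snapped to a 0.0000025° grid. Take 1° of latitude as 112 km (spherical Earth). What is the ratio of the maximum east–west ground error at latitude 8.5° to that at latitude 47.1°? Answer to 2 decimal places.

1.45

With a 0.0000025° grid the true value lies within half a step, ±0.0000025°/2 = ±1.25e-06°, of the stored one.
At 8.5°: 1.25e-06° × 112000 × cos 8.5° = 1.25e-06 × 112000 × 0.9890 ≈ 0.13846 m.
Error at 47.1° = 1.25e-06° × 112000 × cos 47.1° ≈ 0.14 × 0.6807 = 0.095301 m.
The ratio reduces to cos 8.5° / cos 47.1° = 0.9890/0.6807 ≈ 1.4529.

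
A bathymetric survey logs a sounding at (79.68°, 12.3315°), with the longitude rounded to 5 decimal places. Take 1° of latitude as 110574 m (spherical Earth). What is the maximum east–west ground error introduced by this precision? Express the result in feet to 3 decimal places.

Rounding to 5 decimal places leaves the longitude within ±5e-06° of the true value.
One degree of longitude at 79.68° is 110574 × cos 79.68° ≈ 110574 × 0.1791 = 19808.9 m.
So at most 5e-06° × 19808.9 ≈ 0.0990443 m east–west.
Converting: 0.0990443 m × 3.2808 ft/m ≈ 0.32495 ft.

0.325 feet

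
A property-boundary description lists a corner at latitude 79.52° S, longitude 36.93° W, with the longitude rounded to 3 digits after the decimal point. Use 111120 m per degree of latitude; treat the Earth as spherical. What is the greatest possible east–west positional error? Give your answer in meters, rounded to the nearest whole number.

10 meters

Rounding to 3 decimal places leaves the longitude within ±0.0005° of the true value.
One degree of longitude at 79.52° is 111120 × cos 79.52° ≈ 111120 × 0.1819 = 20211.9 m.
So at most 0.0005° × 20211.9 ≈ 10.1059 m east–west.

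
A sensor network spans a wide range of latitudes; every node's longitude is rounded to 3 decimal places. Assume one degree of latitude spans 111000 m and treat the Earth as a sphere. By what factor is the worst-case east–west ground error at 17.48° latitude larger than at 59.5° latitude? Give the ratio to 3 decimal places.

Rounding to 3 decimal places leaves the longitude within ±0.0005° of the true value.
At 17.48°: 0.0005° × 111000 × cos 17.48° = 0.0005 × 111000 × 0.9538 ≈ 52.937 m.
Error at 59.5° = 0.0005° × 111000 × cos 59.5° ≈ 55.5 × 0.5075 = 28.168 m.
Ratio: 52.937 / 28.168 = cos 17.48° / cos 59.5° ≈ 1.8793.

1.879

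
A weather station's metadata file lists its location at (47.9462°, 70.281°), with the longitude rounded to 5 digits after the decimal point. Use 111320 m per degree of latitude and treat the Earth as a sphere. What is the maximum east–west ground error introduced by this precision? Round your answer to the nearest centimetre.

37 centimetres

Rounding to 5 decimal places leaves the longitude within ±5e-06° of the true value.
One degree of longitude at 47.9462° is 111320 × cos 47.9462° ≈ 111320 × 0.6698 = 74565.3 m.
Maximum E–W displacement: 5e-06 × 74565.3 = 0.372826 m.
That is 0.372826 m = 37.283 cm.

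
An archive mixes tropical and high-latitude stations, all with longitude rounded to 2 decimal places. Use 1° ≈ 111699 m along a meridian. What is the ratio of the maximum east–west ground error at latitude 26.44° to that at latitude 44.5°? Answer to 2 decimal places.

Rounding to 2 decimal places leaves the longitude within ±0.005° of the true value.
Error at 26.44° = 0.005° × 111699 × cos 26.44° ≈ 558.5 × 0.8954 = 500.08 m.
At 44.5°: 0.005° × 111699 × cos 44.5° = 0.005 × 111699 × 0.7133 ≈ 398.35 m.
Ratio: 500.08 / 398.35 = cos 26.44° / cos 44.5° ≈ 1.2554.

1.26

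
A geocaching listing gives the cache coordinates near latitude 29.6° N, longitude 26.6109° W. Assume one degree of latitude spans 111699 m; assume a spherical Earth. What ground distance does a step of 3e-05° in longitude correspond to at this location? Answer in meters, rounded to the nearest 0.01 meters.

3e-05° of longitude at 29.6° is 3e-05 × 111699 × cos 29.6° ≈ 3e-05 × 97121.7 = 2.91365 m.

2.91 meters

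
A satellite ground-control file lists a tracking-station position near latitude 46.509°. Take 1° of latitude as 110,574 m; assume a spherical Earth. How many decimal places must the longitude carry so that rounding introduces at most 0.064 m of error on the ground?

6

At 46.509° one degree of longitude covers 110574 × cos 46.509° ≈ 110574 × 0.6882 ≈ 76101.5 m.
With N decimal places the half-ulp bound is 0.5·10⁻ᴺ°, or 0.5·10⁻ᴺ × 76101.5 m on the ground.
Setting 38050.8 × 10⁻ᴺ ≤ 0.064 gives 10ᴺ ≥ 5.945e+05, i.e. N ≥ 5.77.
So 6 decimal places suffice (0.0381 m); 5 would allow up to 0.381 m.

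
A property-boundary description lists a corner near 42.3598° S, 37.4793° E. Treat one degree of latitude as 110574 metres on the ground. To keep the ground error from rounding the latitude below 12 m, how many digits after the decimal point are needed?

4 decimal places

One degree of latitude covers 110574 m.
N decimal places → at most half a unit in the last place, 0.5 × 10⁻ᴺ° = 110574/2 × 10⁻ᴺ m.
Setting 55287 × 10⁻ᴺ ≤ 12 gives 10ᴺ ≥ 4607, i.e. N ≥ 3.66.
At 3 places the error can reach 55.3 m, but 4 places keeps it to 5.53 m.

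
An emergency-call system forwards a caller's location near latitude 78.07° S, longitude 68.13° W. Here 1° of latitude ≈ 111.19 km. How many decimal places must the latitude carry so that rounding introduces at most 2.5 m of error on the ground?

5

One degree of latitude covers 111190 m.
With N decimal places the half-ulp bound is 0.5·10⁻ᴺ°, or 0.5·10⁻ᴺ × 111190 m on the ground.
Need 0.5 × 111190 × 10⁻ᴺ ≤ 2.5 → 10⁻ᴺ ≤ 4.497e-05, so N ≥ 4.35.
N = 4 would give 5.56 m (too coarse); N = 5 gives 0.556 m ≤ 2.5 m.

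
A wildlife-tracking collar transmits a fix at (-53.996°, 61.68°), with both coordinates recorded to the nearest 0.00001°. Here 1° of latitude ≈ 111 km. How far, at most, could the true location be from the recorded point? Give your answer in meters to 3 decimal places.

Rounding to 5 decimal places leaves each coordinate within ±5e-06° of the true value.
N–S: 5e-06° × 111000 m/° = 0.555 m.
Longitude error → 5e-06 × 111000 × cos 53.996° = 5e-06 × 111000 × 0.5878 ≈ 0.326252 m.
Worst case both components are at the extreme and orthogonal: √(0.555² + 0.326252²) ≈ 0.64379 m.

0.644 meters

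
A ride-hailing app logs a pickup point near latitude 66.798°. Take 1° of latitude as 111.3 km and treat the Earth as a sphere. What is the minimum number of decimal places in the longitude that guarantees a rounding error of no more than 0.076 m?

6 decimal places

At 66.798° one degree of longitude covers 111300 × cos 66.798° ≈ 111300 × 0.3940 ≈ 43849.3 m.
N decimal places → at most half a unit in the last place, 0.5 × 10⁻ᴺ° = 43849.3/2 × 10⁻ᴺ m.
Setting 21924.7 × 10⁻ᴺ ≤ 0.076 gives 10ᴺ ≥ 2.885e+05, i.e. N ≥ 5.46.
At 5 places the error can reach 0.219 m, but 6 places keeps it to 0.0219 m.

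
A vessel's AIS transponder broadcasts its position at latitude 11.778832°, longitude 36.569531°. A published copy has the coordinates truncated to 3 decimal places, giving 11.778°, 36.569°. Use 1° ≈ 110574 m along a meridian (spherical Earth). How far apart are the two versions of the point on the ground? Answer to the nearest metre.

108 metres

Δlat = 11.778832 − 11.778 = +0.000832°; Δlon = 36.569531 − 36.569 = +0.000531°.
North–south shift: 0.000832 × 110574 = 91.9976 m.
East–west at this latitude: 0.000531° × 110574 × cos 11.778° ≈ 0.000531 × 108246 = 57.4786 m.
Hypotenuse of the two orthogonal shifts: √(91.9976² + 57.4786²) = 108.477 m.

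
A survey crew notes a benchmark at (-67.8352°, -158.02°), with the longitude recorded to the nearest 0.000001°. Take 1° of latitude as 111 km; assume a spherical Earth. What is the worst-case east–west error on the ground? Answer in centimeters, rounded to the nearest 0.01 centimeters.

Rounding to 6 decimal places leaves the longitude within ±5e-07° of the true value.
Parallels shrink by cos φ, so at 67.8352° a degree of longitude is 111000 × 0.3773 ≈ 41877.2 m.
East–west error: 5e-07° × 41877.2 m/° ≈ 0.0209386 m.
That is 0.0209386 m = 2.0939 cm.

2.09 centimeters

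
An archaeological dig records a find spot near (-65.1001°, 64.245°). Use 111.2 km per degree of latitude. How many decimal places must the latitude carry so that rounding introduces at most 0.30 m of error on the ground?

One degree of latitude covers 111200 m.
Rounding to N decimal places gives at most 0.5 × 10⁻ᴺ degrees of error, i.e. 0.5 × 10⁻ᴺ × 111200 m.
Setting 55600 × 10⁻ᴺ ≤ 0.30 gives 10ᴺ ≥ 1.853e+05, i.e. N ≥ 5.27.
N = 5 would give 0.556 m (too coarse); N = 6 gives 0.0556 m ≤ 0.30 m.

6 decimal places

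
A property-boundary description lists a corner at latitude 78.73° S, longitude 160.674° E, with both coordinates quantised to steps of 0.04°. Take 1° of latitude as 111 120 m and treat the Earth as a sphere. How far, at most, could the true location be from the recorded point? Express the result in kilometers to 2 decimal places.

2.26 kilometers

With a 0.04° grid the true value lies within half a step, ±0.04°/2 = ±0.02°, of the stored one.
Latitude error → 0.02 × 111120 = 2222.4 m along the meridian.
East–west component at 78.73°: 0.02° × 111120 × cos 78.73° ≈ 0.02 × 21716.5 ≈ 434.33 m.
The two errors are perpendicular, so the maximum displacement is √(2222.4² + 434.33²) ≈ 2264.44 m.
That is 2264.44 m = 2.2644 km.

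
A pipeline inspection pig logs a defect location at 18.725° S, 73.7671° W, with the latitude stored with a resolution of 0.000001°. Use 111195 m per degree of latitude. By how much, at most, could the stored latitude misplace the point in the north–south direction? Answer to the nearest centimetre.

With a 0.000001° grid the true value lies within half a step, ±0.000001°/2 = ±5e-07°, of the stored one.
North–south distance: 5e-07° × 111195 m/° = 0.0555975 m.
That is 0.0555975 m = 5.5597 cm.

6 centimetres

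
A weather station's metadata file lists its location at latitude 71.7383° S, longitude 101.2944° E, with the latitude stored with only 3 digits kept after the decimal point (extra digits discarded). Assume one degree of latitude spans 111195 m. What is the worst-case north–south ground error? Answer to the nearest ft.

365 ft

Truncating at 3 decimal places can drop up to a full unit in the last place, so the latitude may be off by as much as 0.001°.
So the N–S error is at most 0.001 × 111195 = 111.195 m.
In feet: 111.195 m ÷ 0.3048 ≈ 364.81 ft.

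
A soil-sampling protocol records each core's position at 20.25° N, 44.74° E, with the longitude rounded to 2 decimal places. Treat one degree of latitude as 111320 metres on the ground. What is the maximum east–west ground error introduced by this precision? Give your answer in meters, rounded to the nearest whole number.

522 meters

Rounding to 2 decimal places leaves the longitude within ±0.005° of the true value.
At latitude 20.25° a degree of longitude spans 111320 m × cos 20.25° = 111320 × 0.9382 ≈ 104439 m.
So at most 0.005° × 104439 ≈ 522.197 m east–west.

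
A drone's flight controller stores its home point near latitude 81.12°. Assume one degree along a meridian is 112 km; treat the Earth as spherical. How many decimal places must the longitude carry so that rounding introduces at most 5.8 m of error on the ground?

At 81.12° one degree of longitude covers 112000 × cos 81.12° ≈ 112000 × 0.1544 ≈ 17288.9 m.
N decimal places → at most half a unit in the last place, 0.5 × 10⁻ᴺ° = 17288.9/2 × 10⁻ᴺ m.
Need 0.5 × 17288.9 × 10⁻ᴺ ≤ 5.8 → 10⁻ᴺ ≤ 6.709e-04, so N ≥ 3.17.
So 4 decimal places suffice (0.864 m); 3 would allow up to 8.64 m.

4 decimal places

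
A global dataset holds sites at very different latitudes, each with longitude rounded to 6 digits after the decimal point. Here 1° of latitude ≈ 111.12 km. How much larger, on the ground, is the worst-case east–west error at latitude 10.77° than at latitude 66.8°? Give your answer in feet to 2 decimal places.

0.11 feet

Rounding to 6 decimal places leaves the longitude within ±5e-07° of the true value.
Error at 10.77° = 5e-07° × 111120 × cos 10.77° ≈ 0.05556 × 0.9824 = 0.054581 m.
Error at 66.8° = 5e-07° × 111120 × cos 66.8° ≈ 0.05556 × 0.3939 = 0.021887 m.
So the lower-latitude error exceeds the higher by 0.054581 − 0.021887 = 0.032694 m.
In feet: 0.0326939 m ÷ 0.3048 ≈ 0.10726 ft.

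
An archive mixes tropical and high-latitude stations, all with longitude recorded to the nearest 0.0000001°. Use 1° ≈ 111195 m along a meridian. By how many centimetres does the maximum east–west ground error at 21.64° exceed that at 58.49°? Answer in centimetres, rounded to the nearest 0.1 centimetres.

0.2 centimetres

Rounding to 7 decimal places leaves the longitude within ±5e-08° of the true value.
At 21.64°: 5e-08° × 111195 × cos 21.64° = 5e-08 × 111195 × 0.9295 ≈ 0.0051679 m.
Error at 58.49° = 5e-08° × 111195 × cos 58.49° ≈ 0.0055597 × 0.5226 = 0.0029058 m.
So the lower-latitude error exceeds the higher by 0.0051679 − 0.0029058 = 0.0022621 m.
That is 0.00226211 m = 0.22621 cm.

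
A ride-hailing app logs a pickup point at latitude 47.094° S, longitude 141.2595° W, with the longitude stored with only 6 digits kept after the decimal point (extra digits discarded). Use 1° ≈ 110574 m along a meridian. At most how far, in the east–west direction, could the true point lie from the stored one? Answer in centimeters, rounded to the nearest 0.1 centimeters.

Truncating at 6 decimal places can drop up to a full unit in the last place, so the longitude may be off by as much as 1e-06°.
At latitude 47.094° a degree of longitude spans 110574 m × cos 47.094° = 110574 × 0.6808 ≈ 75278.5 m.
Maximum E–W displacement: 1e-06 × 75278.5 = 0.0752785 m.
That is 0.0752785 m = 7.5279 cm.

7.5 centimeters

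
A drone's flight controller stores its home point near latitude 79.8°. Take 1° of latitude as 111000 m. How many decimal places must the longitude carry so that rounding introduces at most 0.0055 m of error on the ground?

At 79.8° one degree of longitude covers 111000 × cos 79.8° ≈ 111000 × 0.1771 ≈ 19656.4 m.
With N decimal places the half-ulp bound is 0.5·10⁻ᴺ°, or 0.5·10⁻ᴺ × 19656.4 m on the ground.
Setting 9828.2 × 10⁻ᴺ ≤ 0.0055 gives 10ᴺ ≥ 1.787e+06, i.e. N ≥ 6.25.
At 6 places the error can reach 0.00983 m, but 7 places keeps it to 0.000983 m.

7 decimal places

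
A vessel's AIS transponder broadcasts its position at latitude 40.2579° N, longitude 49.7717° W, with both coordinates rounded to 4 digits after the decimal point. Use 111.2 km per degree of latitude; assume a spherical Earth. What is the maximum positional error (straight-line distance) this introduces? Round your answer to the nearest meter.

7 meters

Rounding to 4 decimal places leaves each coordinate within ±5e-05° of the true value.
N–S: 5e-05° × 111200 m/° = 5.56 m.
Longitude error → 5e-05 × 111200 × cos 40.2579° = 5e-05 × 111200 × 0.7631 ≈ 4.24308 m.
Combining orthogonally: (5.56² + 4.24308²)^½ ≈ 6.99409 m.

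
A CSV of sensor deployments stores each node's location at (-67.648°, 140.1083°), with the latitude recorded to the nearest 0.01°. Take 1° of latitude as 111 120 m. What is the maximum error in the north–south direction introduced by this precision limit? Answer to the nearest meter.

556 meters

Rounding to 2 decimal places leaves the latitude within ±0.005° of the true value.
Along the meridian that is 0.005° × 111120 m/° = 555.6 m.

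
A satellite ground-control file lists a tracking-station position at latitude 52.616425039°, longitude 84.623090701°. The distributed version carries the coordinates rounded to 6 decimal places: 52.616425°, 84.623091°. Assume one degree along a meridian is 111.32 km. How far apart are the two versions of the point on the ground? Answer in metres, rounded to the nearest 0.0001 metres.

The latitude changed by +0.000000039° and the longitude by -0.000000299°.
North–south shift: 0.000000039 × 111320 = 0.00434148 m.
East–west at this latitude: -0.000000299° × 111320 × cos 52.6164° ≈ -0.000000299 × 67587.7 = -0.0202087 m.
Hypotenuse of the two orthogonal shifts: √(0.00434148² + 0.0202087²) = 0.0206698 m.

0.0207 metres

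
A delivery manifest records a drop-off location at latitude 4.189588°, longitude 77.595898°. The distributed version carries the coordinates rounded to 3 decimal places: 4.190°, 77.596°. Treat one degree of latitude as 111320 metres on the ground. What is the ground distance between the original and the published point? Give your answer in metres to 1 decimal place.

47.2 metres

Δlat = 4.189588 − 4.190 = -0.000412°; Δlon = 77.595898 − 77.596 = -0.000102°.
N–S: -0.000412° × 111320 m/° = -45.8638 m.
E–W at 4.19°: -0.000102° × 111320 × cos 4.19° = -0.000102 × 111320 × 0.9973 ≈ -11.3243 m.
Combined displacement = (45.8638² + 11.3243²)^½ ≈ 47.2412 m.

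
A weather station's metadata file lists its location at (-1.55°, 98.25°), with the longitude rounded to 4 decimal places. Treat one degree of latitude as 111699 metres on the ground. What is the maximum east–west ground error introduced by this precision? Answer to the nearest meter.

6 meters

Rounding to 4 decimal places leaves the longitude within ±5e-05° of the true value.
One degree of longitude at 1.55° is 111699 × cos 1.55° ≈ 111699 × 0.9996 = 111658 m.
Maximum E–W displacement: 5e-05 × 111658 = 5.58291 m.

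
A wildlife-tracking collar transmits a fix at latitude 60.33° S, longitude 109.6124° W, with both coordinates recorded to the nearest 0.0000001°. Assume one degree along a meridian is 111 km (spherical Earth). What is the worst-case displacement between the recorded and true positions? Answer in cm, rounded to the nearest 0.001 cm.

0.619 cm

Rounding to 7 decimal places leaves each coordinate within ±5e-08° of the true value.
North–south component: 5e-08° × 111000 = 0.00555 m.
Longitude error → 5e-08 × 111000 × cos 60.33° = 5e-08 × 111000 × 0.4950 ≈ 0.00274727 m.
Combining orthogonally: (0.00555² + 0.00274727²)^½ ≈ 0.00619274 m.
That is 0.00619274 m = 0.61927 cm.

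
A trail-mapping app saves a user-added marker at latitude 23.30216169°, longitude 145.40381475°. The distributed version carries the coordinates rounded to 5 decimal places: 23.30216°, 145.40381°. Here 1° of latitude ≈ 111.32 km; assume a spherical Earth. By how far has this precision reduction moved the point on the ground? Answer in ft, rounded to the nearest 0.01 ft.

Δlat = 23.30216169 − 23.30216 = +0.00000169°; Δlon = 145.40381475 − 145.40381 = +0.00000475°.
North–south shift: 0.00000169 × 111320 = 0.188131 m.
E–W at 23.3022°: 0.00000475° × 111320 × cos 23.3022° = 0.00000475 × 111320 × 0.9184 ≈ 0.485639 m.
Combined displacement = (0.188131² + 0.485639²)^½ ≈ 0.520806 m.
Converting: 0.520806 m × 3.2808 ft/m ≈ 1.7087 ft.

1.71 ft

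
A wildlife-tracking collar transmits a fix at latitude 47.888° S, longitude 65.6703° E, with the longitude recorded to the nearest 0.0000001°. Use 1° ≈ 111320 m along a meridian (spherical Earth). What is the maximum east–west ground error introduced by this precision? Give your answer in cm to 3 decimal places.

Rounding to 7 decimal places leaves the longitude within ±5e-08° of the true value.
At latitude 47.888° a degree of longitude spans 111320 m × cos 47.888° = 111320 × 0.6706 ≈ 74649.2 m.
East–west error: 5e-08° × 74649.2 m/° ≈ 0.00373246 m.
That is 0.00373246 m = 0.37325 cm.

0.373 cm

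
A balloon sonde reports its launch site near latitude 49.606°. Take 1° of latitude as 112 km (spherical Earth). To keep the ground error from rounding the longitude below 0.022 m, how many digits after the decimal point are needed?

7 decimal places

At 49.606° one degree of longitude covers 112000 × cos 49.606° ≈ 112000 × 0.6480 ≈ 72580.5 m.
N decimal places → at most half a unit in the last place, 0.5 × 10⁻ᴺ° = 72580.5/2 × 10⁻ᴺ m.
Need 0.5 × 72580.5 × 10⁻ᴺ ≤ 0.022 → 10⁻ᴺ ≤ 6.062e-07, so N ≥ 6.22.
N = 6 would give 0.0363 m (too coarse); N = 7 gives 0.00363 m ≤ 0.022 m.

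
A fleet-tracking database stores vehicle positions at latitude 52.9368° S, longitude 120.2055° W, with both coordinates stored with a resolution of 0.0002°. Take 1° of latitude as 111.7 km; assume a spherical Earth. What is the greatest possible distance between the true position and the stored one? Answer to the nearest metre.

13 metres

With a 0.0002° grid the true value lies within half a step, ±0.0002°/2 = ±0.0001°, of the stored one.
N–S: 0.0001° × 111700 m/° = 11.17 m.
E–W at 52.9368°: 0.0001° × 111700 × cos 52.9368° = 0.0001 × 111700 × 0.6027 ≈ 6.73211 m.
The two errors are perpendicular, so the maximum displacement is √(11.17² + 6.73211²) ≈ 13.0419 m.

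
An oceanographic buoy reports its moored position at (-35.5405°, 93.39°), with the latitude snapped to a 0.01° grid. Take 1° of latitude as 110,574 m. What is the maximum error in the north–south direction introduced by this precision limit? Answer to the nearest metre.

With a 0.01° grid the true value lies within half a step, ±0.01°/2 = ±0.005°, of the stored one.
Along the meridian that is 0.005° × 110574 m/° = 552.87 m.

553 metres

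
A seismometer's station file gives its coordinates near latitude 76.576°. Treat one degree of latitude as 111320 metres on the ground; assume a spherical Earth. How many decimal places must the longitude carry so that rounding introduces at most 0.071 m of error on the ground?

6

At 76.576° one degree of longitude covers 111320 × cos 76.576° ≈ 111320 × 0.2322 ≈ 25843.5 m.
With N decimal places the half-ulp bound is 0.5·10⁻ᴺ°, or 0.5·10⁻ᴺ × 25843.5 m on the ground.
Setting 12921.8 × 10⁻ᴺ ≤ 0.071 gives 10ᴺ ≥ 1.82e+05, i.e. N ≥ 5.26.
N = 5 would give 0.129 m (too coarse); N = 6 gives 0.0129 m ≤ 0.071 m.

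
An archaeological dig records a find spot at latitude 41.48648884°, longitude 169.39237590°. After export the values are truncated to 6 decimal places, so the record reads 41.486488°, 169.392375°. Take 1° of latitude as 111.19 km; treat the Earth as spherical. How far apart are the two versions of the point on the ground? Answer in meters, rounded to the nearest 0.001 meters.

0.120 meters

The latitude changed by +0.00000084° and the longitude by +0.00000090°.
N–S: 0.00000084° × 111190 m/° = 0.0933996 m.
E–W at 41.4865°: 0.00000090° × 111190 × cos 41.4865° = 0.00000090 × 111190 × 0.7491 ≈ 0.0749644 m.
Distance: √(0.0933996² + 0.0749644²) ≈ 0.119763 m.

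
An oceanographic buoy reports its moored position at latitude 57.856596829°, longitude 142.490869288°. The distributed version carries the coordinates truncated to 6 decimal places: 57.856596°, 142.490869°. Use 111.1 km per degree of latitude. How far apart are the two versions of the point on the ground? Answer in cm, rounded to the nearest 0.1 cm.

9.4 cm

The latitude changed by +0.000000829° and the longitude by +0.000000288°.
N–S: 0.000000829° × 111100 m/° = 0.0921019 m.
East–west at this latitude: 0.000000288° × 111100 × cos 57.8566° ≈ 0.000000288 × 59109.7 = 0.0170236 m.
Hypotenuse of the two orthogonal shifts: √(0.0921019² + 0.0170236²) = 0.093662 m.
That is 0.093662 m = 9.3662 cm.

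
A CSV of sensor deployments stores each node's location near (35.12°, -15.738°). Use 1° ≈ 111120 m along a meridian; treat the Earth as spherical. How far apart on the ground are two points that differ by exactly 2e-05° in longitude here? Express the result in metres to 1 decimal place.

1.8 metres

One degree of longitude here spans 111120 × cos 35.12° = 111120 × 0.8179 ≈ 90890.5 m; 2e-05° of that is 1.81781 m.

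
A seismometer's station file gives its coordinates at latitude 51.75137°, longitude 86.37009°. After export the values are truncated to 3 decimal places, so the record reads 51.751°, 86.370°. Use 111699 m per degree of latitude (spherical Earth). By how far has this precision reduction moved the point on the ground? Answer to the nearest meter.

42 meters

The latitude changed by +0.00037° and the longitude by +0.00009°.
N–S: 0.00037° × 111699 m/° = 41.3286 m.
E–W at 51.751°: 0.00009° × 111699 × cos 51.751° = 0.00009 × 111699 × 0.6191 ≈ 6.22356 m.
Hypotenuse of the two orthogonal shifts: √(41.3286² + 6.22356²) = 41.7946 m.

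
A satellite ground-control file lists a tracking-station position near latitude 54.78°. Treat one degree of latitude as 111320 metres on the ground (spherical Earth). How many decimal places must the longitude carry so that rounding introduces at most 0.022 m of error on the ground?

At 54.78° one degree of longitude covers 111320 × cos 54.78° ≈ 111320 × 0.5767 ≈ 64200.2 m.
Rounding to N decimal places gives at most 0.5 × 10⁻ᴺ degrees of error, i.e. 0.5 × 10⁻ᴺ × 64200.2 m.
Need 0.5 × 64200.2 × 10⁻ᴺ ≤ 0.022 → 10⁻ᴺ ≤ 6.854e-07, so N ≥ 6.16.
At 6 places the error can reach 0.0321 m, but 7 places keeps it to 0.00321 m.

7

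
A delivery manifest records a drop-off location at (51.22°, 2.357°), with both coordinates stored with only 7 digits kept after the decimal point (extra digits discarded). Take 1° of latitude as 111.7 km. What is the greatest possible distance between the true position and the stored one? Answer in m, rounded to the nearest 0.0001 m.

Truncating at 7 decimal places can drop up to a full unit in the last place, so each coordinate may be off by as much as 1e-07°.
North–south component: 1e-07° × 111700 = 0.01117 m.
East–west component at 51.22°: 1e-07° × 111700 × cos 51.22° ≈ 1e-07 × 69961.3 ≈ 0.00699613 m.
The two errors are perpendicular, so the maximum displacement is √(0.01117² + 0.00699613²) ≈ 0.0131801 m.

0.0132 m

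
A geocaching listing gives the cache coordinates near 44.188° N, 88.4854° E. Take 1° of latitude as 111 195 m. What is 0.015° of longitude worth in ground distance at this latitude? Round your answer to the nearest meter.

1196 meters

At 44.188° a degree of longitude is 111195 × cos 44.188° ≈ 79733.1 m, so 0.015° corresponds to 1196 m.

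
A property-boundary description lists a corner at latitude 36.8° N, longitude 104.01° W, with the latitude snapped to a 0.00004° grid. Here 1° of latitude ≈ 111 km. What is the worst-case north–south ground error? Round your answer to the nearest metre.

With a 0.00004° grid the true value lies within half a step, ±0.00004°/2 = ±2e-05°, of the stored one.
North–south distance: 2e-05° × 111000 m/° = 2.22 m.

2 metres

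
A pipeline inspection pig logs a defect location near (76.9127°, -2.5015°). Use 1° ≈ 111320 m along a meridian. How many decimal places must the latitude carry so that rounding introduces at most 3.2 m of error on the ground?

One degree of latitude covers 111320 m.
With N decimal places the half-ulp bound is 0.5·10⁻ᴺ°, or 0.5·10⁻ᴺ × 111320 m on the ground.
Setting 55660 × 10⁻ᴺ ≤ 3.2 gives 10ᴺ ≥ 1.739e+04, i.e. N ≥ 4.24.
At 4 places the error can reach 5.57 m, but 5 places keeps it to 0.557 m.

5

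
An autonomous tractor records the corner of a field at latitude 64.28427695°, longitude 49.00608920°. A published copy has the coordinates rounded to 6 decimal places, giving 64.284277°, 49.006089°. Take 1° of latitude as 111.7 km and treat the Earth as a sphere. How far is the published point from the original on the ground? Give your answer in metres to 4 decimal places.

The latitude changed by -0.00000005° and the longitude by +0.00000020°.
North–south shift: -0.00000005 × 111700 = -0.005585 m.
East–west at this latitude: 0.00000020° × 111700 × cos 64.2843° ≈ 0.00000020 × 48467.3 = 0.00969347 m.
Distance: √(0.005585² + 0.00969347²) ≈ 0.0111873 m.

0.0112 metres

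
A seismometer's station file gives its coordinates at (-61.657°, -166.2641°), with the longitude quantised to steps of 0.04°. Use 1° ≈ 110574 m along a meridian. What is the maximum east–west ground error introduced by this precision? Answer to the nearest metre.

With a 0.04° grid the true value lies within half a step, ±0.04°/2 = ±0.02°, of the stored one.
One degree of longitude at 61.657° is 110574 × cos 61.657° ≈ 110574 × 0.4747 = 52494.9 m.
East–west error: 0.02° × 52494.9 m/° ≈ 1049.9 m.

1050 metres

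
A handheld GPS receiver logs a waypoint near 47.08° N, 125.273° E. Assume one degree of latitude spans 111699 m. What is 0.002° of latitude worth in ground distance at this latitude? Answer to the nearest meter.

223 meters

Along a meridian 0.002° is 0.002 × 111699 = 223.398 m.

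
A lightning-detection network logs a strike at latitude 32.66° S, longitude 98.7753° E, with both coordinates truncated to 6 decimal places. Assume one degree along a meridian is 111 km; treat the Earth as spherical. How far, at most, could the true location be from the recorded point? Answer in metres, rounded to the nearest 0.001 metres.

0.145 metres

Truncating at 6 decimal places can drop up to a full unit in the last place, so each coordinate may be off by as much as 1e-06°.
Latitude error → 1e-06 × 111000 = 0.111 m along the meridian.
Longitude error → 1e-06 × 111000 × cos 32.66° = 1e-06 × 111000 × 0.8419 ≈ 0.0934495 m.
Combining orthogonally: (0.111² + 0.0934495²)^½ ≈ 0.145099 m.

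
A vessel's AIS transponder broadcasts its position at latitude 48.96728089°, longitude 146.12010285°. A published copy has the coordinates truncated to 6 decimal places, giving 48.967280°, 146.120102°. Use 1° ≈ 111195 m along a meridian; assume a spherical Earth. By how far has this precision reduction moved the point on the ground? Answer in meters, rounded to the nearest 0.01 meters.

The latitude changed by +0.00000089° and the longitude by +0.00000085°.
N–S: 0.00000089° × 111195 m/° = 0.0989635 m.
E–W at 48.9673°: 0.00000085° × 111195 × cos 48.9673° = 0.00000085 × 111195 × 0.6565 ≈ 0.0620486 m.
Combined displacement = (0.0989635² + 0.0620486²)^½ ≈ 0.116807 m.

0.12 meters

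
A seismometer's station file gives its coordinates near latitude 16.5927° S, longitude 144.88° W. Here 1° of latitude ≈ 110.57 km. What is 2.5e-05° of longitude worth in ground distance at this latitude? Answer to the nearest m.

3 m

2.5e-05° of longitude at 16.5927° is 2.5e-05 × 110570 × cos 16.5927° ≈ 2.5e-05 × 105966 = 2.64914 m.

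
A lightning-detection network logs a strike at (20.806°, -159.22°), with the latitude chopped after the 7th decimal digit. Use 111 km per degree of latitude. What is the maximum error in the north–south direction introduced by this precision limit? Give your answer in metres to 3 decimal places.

Truncating at 7 decimal places can drop up to a full unit in the last place, so the latitude may be off by as much as 1e-07°.
North–south distance: 1e-07° × 111000 m/° = 0.0111 m.

0.011 metres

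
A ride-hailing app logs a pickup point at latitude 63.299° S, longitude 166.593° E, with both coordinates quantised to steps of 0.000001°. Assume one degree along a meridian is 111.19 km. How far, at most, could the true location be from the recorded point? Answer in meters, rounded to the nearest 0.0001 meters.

0.0609 meters

With a 0.000001° grid the true value lies within half a step, ±0.000001°/2 = ±5e-07°, of the stored one.
N–S: 5e-07° × 111190 m/° = 0.055595 m.
E–W at 63.299°: 5e-07° × 111190 × cos 63.299° = 5e-07 × 111190 × 0.4493 ≈ 0.0249808 m.
Combining orthogonally: (0.055595² + 0.0249808²)^½ ≈ 0.0609495 m.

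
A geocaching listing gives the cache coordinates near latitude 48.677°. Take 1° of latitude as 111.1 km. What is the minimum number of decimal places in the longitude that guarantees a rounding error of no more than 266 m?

3

At 48.677° one degree of longitude covers 111100 × cos 48.677° ≈ 111100 × 0.6603 ≈ 73359.7 m.
With N decimal places the half-ulp bound is 0.5·10⁻ᴺ°, or 0.5·10⁻ᴺ × 73359.7 m on the ground.
Setting 36679.8 × 10⁻ᴺ ≤ 266 gives 10ᴺ ≥ 137.9, i.e. N ≥ 2.14.
So 3 decimal places suffice (36.7 m); 2 would allow up to 367 m.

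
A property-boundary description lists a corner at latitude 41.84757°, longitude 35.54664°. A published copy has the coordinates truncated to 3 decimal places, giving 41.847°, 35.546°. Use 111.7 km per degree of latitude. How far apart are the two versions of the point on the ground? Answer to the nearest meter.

Δlat = 41.84757 − 41.847 = +0.00057°; Δlon = 35.54664 − 35.546 = +0.00064°.
North–south shift: 0.00057 × 111700 = 63.669 m.
East–west at this latitude: 0.00064° × 111700 × cos 41.847° ≈ 0.00064 × 83208.6 = 53.2535 m.
Hypotenuse of the two orthogonal shifts: √(63.669² + 53.2535²) = 83.0041 m.

83 meters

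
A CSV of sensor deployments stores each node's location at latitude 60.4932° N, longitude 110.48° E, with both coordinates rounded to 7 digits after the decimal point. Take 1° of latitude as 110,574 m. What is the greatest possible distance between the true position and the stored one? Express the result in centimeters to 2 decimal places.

0.62 centimeters

Rounding to 7 decimal places leaves each coordinate within ±5e-08° of the true value.
North–south component: 5e-08° × 110574 = 0.0055287 m.
E–W at 60.4932°: 5e-08° × 110574 × cos 60.4932° = 5e-08 × 110574 × 0.4925 ≈ 0.00272303 m.
The two errors are perpendicular, so the maximum displacement is √(0.0055287² + 0.00272303²) ≈ 0.00616291 m.
That is 0.00616291 m = 0.61629 cm.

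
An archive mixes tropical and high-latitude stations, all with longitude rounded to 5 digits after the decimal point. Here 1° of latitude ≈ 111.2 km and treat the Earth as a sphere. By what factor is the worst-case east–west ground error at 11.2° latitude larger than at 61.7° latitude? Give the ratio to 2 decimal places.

2.07

Rounding to 5 decimal places leaves the longitude within ±5e-06° of the true value.
At 11.2°: 5e-06° × 111200 × cos 11.2° = 5e-06 × 111200 × 0.9810 ≈ 0.54541 m.
Error at 61.7° = 5e-06° × 111200 × cos 61.7° ≈ 0.556 × 0.4741 = 0.26359 m.
The ratio reduces to cos 11.2° / cos 61.7° = 0.9810/0.4741 ≈ 2.0691.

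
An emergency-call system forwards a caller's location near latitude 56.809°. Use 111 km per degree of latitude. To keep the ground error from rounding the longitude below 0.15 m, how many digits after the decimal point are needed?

At 56.809° one degree of longitude covers 111000 × cos 56.809° ≈ 111000 × 0.5474 ≈ 60764.9 m.
N decimal places → at most half a unit in the last place, 0.5 × 10⁻ᴺ° = 60764.9/2 × 10⁻ᴺ m.
Setting 30382.5 × 10⁻ᴺ ≤ 0.15 gives 10ᴺ ≥ 2.025e+05, i.e. N ≥ 5.31.
N = 5 would give 0.304 m (too coarse); N = 6 gives 0.0304 m ≤ 0.15 m.

6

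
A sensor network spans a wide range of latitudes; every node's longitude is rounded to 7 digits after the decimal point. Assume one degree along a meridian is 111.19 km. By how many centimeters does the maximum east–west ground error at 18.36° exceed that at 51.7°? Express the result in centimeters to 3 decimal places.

0.183 centimeters

Rounding to 7 decimal places leaves the longitude within ±5e-08° of the true value.
Error at 18.36° = 5e-08° × 111190 × cos 18.36° ≈ 0.0055595 × 0.9491 = 0.0052765 m.
At 51.7°: 5e-08° × 111190 × cos 51.7° = 5e-08 × 111190 × 0.6198 ≈ 0.0034457 m.
Difference: 0.0052765 − 0.0034457 = 0.0018308 m.
That is 0.00183084 m = 0.18308 cm.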